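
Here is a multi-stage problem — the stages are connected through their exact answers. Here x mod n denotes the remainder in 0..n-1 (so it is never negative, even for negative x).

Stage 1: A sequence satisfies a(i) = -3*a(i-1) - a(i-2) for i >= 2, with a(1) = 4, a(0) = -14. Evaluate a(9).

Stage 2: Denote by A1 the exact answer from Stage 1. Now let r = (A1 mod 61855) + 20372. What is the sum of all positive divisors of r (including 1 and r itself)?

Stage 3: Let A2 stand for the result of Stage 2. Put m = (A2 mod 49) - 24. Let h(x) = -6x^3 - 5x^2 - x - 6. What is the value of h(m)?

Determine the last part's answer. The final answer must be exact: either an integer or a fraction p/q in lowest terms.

-474

Stage 1: a(2) = -3*(4) - 1*(-14) = 2; iterating: a(2)=2, a(3)=-10, a(4)=28, a(5)=-74, a(6)=194, a(7)=-508, a(8)=1330, a(9)=-3482; answer -3482
Stage 2: A1 = -3482; r = 78745; 78745 = 5 * 15749; sigma = (1 + 5) * (1 + 15749) = 6 * 15750 = 94500; answer 94500
Stage 3: A2 = 94500; m = 4; -6*(4)^3 - 5*(4)^2 - 1*(4)^1 - 6 = (-384) + (-80) + (-4) + (-6) = -474; answer -474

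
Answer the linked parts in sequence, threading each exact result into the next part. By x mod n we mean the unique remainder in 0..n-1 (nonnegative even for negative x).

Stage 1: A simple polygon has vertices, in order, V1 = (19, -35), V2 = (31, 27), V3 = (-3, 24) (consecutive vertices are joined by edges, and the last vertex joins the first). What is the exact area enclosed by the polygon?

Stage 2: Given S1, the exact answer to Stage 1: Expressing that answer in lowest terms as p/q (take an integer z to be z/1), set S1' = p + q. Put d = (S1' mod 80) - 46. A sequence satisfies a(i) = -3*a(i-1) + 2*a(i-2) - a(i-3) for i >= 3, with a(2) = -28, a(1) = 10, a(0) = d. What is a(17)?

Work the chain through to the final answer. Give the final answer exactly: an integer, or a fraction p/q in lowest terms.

Stage 1: cross terms: (19*27 - 31*-35)=1598, (31*24 - -3*27)=825, (-3*-35 - 19*24)=-351; twice the area = |2072| = 2072; area = 1036; answer 1036
Stage 2: S1 = 1036; threaded value p + q = 1037; d = 31; a(3) = -3*(-28) + 2*(10) - 1*(31) = 73; iterating: a(3)=73, a(4)=-285, a(5)=1029, a(6)=-3730, a(7)=13533, a(8)=-49088, a(9)=178060, a(10)=-645889, a(11)=2342875, a(12)=-8498463, a(13)=30827028, a(14)=-111820885, a(15)=405615174, a(16)=-1471314320, a(17)=5336994193; answer 5336994193

5336994193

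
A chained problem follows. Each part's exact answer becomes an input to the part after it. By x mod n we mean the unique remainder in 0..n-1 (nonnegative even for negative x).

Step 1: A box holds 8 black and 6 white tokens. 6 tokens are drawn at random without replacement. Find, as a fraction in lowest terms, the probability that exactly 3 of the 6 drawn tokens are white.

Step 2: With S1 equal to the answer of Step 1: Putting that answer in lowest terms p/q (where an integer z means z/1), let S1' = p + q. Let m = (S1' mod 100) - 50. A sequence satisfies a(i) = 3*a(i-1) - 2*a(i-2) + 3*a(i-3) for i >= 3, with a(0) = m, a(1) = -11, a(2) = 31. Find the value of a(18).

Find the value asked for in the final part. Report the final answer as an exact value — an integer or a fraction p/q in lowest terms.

Step 1: total draws C(14,6) = 3003; favorable C(6,3)*C(8,3) = 1120; P = 160/429; answer 160/429
Step 2: S1 = 160/429; threaded value p + q = 589; m = 39; a(3) = 3*(31) - 2*(-11) + 3*(39) = 232; iterating: a(3)=232, a(4)=601, a(5)=1432, a(6)=3790, a(7)=10309, a(8)=27643, a(9)=73681, a(10)=196684, a(11)=525619, a(12)=1404532, a(13)=3752410, a(14)=10025023, a(15)=26783845, a(16)=71558719, a(17)=191183536, a(18)=510784705; answer 510784705

510784705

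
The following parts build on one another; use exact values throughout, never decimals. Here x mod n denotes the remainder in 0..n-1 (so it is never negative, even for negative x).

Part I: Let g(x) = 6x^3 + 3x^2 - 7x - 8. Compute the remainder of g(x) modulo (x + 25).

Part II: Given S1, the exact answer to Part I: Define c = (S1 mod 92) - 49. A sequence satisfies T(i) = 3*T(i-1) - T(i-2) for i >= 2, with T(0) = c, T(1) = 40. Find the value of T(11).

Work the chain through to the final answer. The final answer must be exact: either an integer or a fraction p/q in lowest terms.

931685

Part I: remainder = value at the root: 6*(-25)^3 + 3*(-25)^2 - 7*(-25)^1 - 8 = (-93750) + (1875) + (175) + (-8) = -91708; answer -91708
Part II: S1 = -91708; c = -33; T(2) = 3*(40) - 1*(-33) = 153; iterating: T(2)=153, T(3)=419, T(4)=1104, T(5)=2893, T(6)=7575, T(7)=19832, T(8)=51921, T(9)=135931, T(10)=355872, T(11)=931685; answer 931685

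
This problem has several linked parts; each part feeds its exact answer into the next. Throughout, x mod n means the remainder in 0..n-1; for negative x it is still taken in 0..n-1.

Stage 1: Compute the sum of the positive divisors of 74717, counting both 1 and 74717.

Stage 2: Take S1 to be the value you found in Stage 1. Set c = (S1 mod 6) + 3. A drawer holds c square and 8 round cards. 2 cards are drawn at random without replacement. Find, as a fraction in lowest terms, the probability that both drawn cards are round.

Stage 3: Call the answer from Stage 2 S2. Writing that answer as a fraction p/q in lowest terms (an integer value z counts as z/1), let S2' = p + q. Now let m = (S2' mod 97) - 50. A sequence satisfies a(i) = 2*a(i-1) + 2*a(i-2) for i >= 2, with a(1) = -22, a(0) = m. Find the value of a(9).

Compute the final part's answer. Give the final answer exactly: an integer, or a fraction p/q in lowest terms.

5280

Stage 1: 74717 is prime, so its only divisors are 1 and 74717; sigma = 1 + 74717 = 74718; answer 74718
Stage 2: S1 = 74718; c = 3; total draws C(11,2) = 55; favorable C(8,2) = 28; P = 28/55; answer 28/55
Stage 3: S2 = 28/55; threaded value p + q = 83; m = 33; a(2) = 2*(-22) + 2*(33) = 22; iterating: a(2)=22, a(3)=0, a(4)=44, a(5)=88, a(6)=264, a(7)=704, a(8)=1936, a(9)=5280; answer 5280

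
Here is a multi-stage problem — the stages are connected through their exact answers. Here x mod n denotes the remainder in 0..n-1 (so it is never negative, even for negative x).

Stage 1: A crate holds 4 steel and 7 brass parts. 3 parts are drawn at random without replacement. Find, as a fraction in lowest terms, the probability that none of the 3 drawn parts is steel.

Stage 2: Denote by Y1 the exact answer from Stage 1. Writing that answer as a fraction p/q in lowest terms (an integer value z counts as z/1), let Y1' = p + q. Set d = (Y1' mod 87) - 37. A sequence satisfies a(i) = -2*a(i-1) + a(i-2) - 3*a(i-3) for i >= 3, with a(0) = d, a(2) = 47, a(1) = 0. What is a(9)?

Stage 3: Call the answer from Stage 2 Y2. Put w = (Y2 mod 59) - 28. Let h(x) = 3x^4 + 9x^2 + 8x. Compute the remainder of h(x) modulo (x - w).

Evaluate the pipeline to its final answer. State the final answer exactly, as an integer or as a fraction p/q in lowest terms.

Stage 1: total draws C(11,3) = 165; favorable C(7,3) = 35; P = 7/33; answer 7/33
Stage 2: Y1 = 7/33; threaded value p + q = 40; d = 3; a(3) = -2*(47) + 1*(0) - 3*(3) = -103; iterating: a(3)=-103, a(4)=253, a(5)=-750, a(6)=2062, a(7)=-5633, a(8)=15578, a(9)=-42975; answer -42975
Stage 3: Y2 = -42975; w = 8; remainder = value at the root: 3*(8)^4 + 9*(8)^2 + 8*(8)^1 = (12288) + (576) + (64) = 12928; answer 12928

12928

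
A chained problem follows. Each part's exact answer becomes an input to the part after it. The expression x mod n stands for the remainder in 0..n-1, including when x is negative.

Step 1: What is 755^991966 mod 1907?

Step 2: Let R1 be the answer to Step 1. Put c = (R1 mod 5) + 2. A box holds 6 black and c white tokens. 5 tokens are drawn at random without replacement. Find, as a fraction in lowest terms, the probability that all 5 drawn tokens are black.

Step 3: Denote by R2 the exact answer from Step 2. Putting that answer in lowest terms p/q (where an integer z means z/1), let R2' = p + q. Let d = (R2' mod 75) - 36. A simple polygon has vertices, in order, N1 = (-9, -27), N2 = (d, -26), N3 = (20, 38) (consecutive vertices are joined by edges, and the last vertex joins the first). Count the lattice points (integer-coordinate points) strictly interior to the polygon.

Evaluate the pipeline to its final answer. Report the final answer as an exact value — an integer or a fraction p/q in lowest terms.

176

Step 1: squarings mod 1907: 755^1=755, 755^2=1739, 755^4=1526, 755^8=229, 755^16=952, 755^32=479, 755^64=601, 755^128=778, 755^256=765, 755^512=1683, 755^1024=594, 755^2048=41, 755^4096=1681, 755^8192=1494, 755^16384=846, 755^32768=591, 755^65536=300, 755^131072=371, 755^262144=337, 755^524288=1056; 755^991966 = 755^2 * 755^4 * 755^8 * 755^16 * 755^64 * 755^128 * 755^512 * 755^8192 * 755^65536 * 755^131072 * 755^262144 * 755^524288 = 1551 (mod 1907); answer 1551
Step 2: R1 = 1551; c = 3; total draws C(9,5) = 126; favorable C(6,5) = 6; P = 1/21; answer 1/21
Step 3: R2 = 1/21; threaded value p + q = 22; d = -14; cross terms: (-9*-26 - -14*-27)=-144, (-14*38 - 20*-26)=-12, (20*-27 - -9*38)=-198; twice the area = |-354| = 354; area = 177; boundary points = 1 + 2 + 1 = 4; strictly interior points = area - boundary/2 + 1 = 176; answer 176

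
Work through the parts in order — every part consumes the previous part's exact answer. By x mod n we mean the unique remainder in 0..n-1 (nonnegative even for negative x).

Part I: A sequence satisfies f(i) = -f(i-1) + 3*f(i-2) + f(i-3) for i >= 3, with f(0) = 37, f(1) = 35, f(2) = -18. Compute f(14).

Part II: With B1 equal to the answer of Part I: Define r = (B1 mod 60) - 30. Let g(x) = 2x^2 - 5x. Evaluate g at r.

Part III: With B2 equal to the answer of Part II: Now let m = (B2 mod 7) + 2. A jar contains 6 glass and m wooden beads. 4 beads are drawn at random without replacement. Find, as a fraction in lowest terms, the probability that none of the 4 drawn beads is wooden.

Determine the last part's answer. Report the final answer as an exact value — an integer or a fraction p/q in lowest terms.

1/22

Part I: f(3) = -1*(-18) + 3*(35) + 1*(37) = 160; iterating: f(3)=160, f(4)=-179, f(5)=641, f(6)=-1018, f(7)=2762, f(8)=-5175, f(9)=12443, f(10)=-25206, f(11)=57360, f(12)=-120535, f(13)=267409, f(14)=-571654; answer -571654
Part II: B1 = -571654; r = -4; 2*(-4)^2 - 5*(-4)^1 = (32) + (20) = 52; answer 52
Part III: B2 = 52; m = 5; total draws C(11,4) = 330; favorable C(6,4) = 15; P = 1/22; answer 1/22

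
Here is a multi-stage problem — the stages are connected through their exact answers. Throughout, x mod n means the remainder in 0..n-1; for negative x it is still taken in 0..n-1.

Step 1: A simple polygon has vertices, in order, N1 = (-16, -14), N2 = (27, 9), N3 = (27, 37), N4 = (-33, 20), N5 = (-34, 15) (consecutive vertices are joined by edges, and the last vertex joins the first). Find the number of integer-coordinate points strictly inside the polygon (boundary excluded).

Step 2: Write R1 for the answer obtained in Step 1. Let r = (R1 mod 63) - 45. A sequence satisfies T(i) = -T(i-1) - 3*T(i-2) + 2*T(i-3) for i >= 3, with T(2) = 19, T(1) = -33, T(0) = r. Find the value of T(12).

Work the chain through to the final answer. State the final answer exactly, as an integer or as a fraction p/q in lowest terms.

Step 1: cross terms: (-16*9 - 27*-14)=234, (27*37 - 27*9)=756, (27*20 - -33*37)=1761, (-33*15 - -34*20)=185, (-34*-14 - -16*15)=716; twice the area = |3652| = 3652; area = 1826; boundary points = 1 + 28 + 1 + 1 + 1 = 32; strictly interior points = area - boundary/2 + 1 = 1811; answer 1811
Step 2: R1 = 1811; r = 2; T(3) = -1*(19) - 3*(-33) + 2*(2) = 84; iterating: T(3)=84, T(4)=-207, T(5)=-7, T(6)=796, T(7)=-1189, T(8)=-1213, T(9)=6372, T(10)=-5111, T(11)=-16431, T(12)=44508; answer 44508

44508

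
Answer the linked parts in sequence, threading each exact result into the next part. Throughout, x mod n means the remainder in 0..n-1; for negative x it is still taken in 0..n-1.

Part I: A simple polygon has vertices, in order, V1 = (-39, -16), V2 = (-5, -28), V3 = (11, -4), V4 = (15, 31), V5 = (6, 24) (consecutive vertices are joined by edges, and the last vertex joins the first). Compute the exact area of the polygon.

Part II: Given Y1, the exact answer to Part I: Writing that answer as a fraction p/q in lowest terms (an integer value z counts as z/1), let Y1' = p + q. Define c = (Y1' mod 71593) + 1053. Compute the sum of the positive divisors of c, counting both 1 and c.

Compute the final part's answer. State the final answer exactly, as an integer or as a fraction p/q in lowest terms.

Part I: cross terms: (-39*-28 - -5*-16)=1012, (-5*-4 - 11*-28)=328, (11*31 - 15*-4)=401, (15*24 - 6*31)=174, (6*-16 - -39*24)=840; twice the area = |2755| = 2755; area = 2755/2; answer 2755/2
Part II: Y1 = 2755/2; threaded value p + q = 2757; c = 3810; 3810 = 2 * 3 * 5 * 127; sigma = (1 + 2) * (1 + 3) * (1 + 5) * (1 + 127) = 3 * 4 * 6 * 128 = 9216; answer 9216

9216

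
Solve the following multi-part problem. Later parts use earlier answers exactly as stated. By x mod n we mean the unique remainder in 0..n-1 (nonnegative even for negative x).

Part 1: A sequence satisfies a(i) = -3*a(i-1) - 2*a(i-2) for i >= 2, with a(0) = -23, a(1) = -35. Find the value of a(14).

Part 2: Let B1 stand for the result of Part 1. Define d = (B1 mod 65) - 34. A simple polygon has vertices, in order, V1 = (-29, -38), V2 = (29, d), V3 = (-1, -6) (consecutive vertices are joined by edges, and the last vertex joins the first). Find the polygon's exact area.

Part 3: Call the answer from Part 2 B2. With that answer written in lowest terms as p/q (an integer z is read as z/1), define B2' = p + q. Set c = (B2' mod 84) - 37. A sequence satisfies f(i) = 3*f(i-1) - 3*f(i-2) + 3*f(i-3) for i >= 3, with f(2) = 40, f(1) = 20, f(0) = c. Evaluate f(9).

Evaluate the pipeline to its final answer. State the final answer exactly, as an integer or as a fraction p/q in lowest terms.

24516

Part 1: a(2) = -3*(-35) - 2*(-23) = 151; iterating: a(2)=151, a(3)=-383, a(4)=847, a(5)=-1775, a(6)=3631, a(7)=-7343, a(8)=14767, a(9)=-29615, a(10)=59311, a(11)=-118703, a(12)=237487, a(13)=-475055, a(14)=950191; answer 950191
Part 2: B1 = 950191; d = -13; cross terms: (-29*-13 - 29*-38)=1479, (29*-6 - -1*-13)=-187, (-1*-38 - -29*-6)=-136; twice the area = |1156| = 1156; area = 578; answer 578
Part 3: B2 = 578; threaded value p + q = 579; c = 38; f(3) = 3*(40) - 3*(20) + 3*(38) = 174; iterating: f(3)=174, f(4)=462, f(5)=984, f(6)=2088, f(7)=4698, f(8)=10782, f(9)=24516; answer 24516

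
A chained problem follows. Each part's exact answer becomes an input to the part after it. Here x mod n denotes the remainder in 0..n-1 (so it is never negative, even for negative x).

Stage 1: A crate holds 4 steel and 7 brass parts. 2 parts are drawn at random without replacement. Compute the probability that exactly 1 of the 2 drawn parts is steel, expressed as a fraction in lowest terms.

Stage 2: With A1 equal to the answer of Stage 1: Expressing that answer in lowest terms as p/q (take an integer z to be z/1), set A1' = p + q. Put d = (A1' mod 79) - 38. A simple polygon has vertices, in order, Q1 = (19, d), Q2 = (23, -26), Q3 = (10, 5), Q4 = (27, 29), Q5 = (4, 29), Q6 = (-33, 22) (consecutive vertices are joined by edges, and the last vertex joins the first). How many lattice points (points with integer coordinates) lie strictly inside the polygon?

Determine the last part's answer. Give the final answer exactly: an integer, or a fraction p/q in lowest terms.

Stage 1: total draws C(11,2) = 55; favorable C(4,1)*C(7,1) = 28; P = 28/55; answer 28/55
Stage 2: A1 = 28/55; threaded value p + q = 83; d = -34; cross terms: (19*-26 - 23*-34)=288, (23*5 - 10*-26)=375, (10*29 - 27*5)=155, (27*29 - 4*29)=667, (4*22 - -33*29)=1045, (-33*-34 - 19*22)=704; twice the area = |3234| = 3234; area = 1617; boundary points = 4 + 1 + 1 + 23 + 1 + 4 = 34; strictly interior points = area - boundary/2 + 1 = 1601; answer 1601

1601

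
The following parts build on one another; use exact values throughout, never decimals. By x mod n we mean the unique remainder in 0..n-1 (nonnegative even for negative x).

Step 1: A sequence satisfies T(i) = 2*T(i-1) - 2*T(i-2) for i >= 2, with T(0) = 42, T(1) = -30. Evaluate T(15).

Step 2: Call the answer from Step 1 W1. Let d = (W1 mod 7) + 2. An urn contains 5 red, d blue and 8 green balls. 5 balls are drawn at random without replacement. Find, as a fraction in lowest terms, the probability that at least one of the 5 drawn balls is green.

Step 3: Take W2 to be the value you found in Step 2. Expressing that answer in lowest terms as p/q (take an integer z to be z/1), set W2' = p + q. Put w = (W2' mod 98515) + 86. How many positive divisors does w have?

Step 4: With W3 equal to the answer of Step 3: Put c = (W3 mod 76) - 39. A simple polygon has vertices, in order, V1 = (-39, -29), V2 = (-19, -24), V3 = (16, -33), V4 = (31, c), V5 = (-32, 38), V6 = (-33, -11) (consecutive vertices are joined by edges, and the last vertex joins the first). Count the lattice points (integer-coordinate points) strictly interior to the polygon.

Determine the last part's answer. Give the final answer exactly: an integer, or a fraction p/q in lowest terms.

2305

Step 1: T(2) = 2*(-30) - 2*(42) = -144; iterating: T(2)=-144, T(3)=-228, T(4)=-168, T(5)=120, T(6)=576, T(7)=912, T(8)=672, T(9)=-480, T(10)=-2304, T(11)=-3648, T(12)=-2688, T(13)=1920, T(14)=9216, T(15)=14592; answer 14592
Step 2: W1 = 14592; d = 6; total draws C(19,5) = 11628; complement C(11,5) = 462; favorable 11628 - 462 = 11166; P = 1861/1938; answer 1861/1938
Step 3: W2 = 1861/1938; threaded value p + q = 3799; w = 3885; 3885 = 3 * 5 * 7 * 37; number of divisors = (1+1) * (1+1) * (1+1) * (1+1) = 16; answer 16
Step 4: W3 = 16; c = -23; cross terms: (-39*-24 - -19*-29)=385, (-19*-33 - 16*-24)=1011, (16*-23 - 31*-33)=655, (31*38 - -32*-23)=442, (-32*-11 - -33*38)=1606, (-33*-29 - -39*-11)=528; twice the area = |4627| = 4627; area = 4627/2; boundary points = 5 + 1 + 5 + 1 + 1 + 6 = 19; strictly interior points = area - boundary/2 + 1 = 2305; answer 2305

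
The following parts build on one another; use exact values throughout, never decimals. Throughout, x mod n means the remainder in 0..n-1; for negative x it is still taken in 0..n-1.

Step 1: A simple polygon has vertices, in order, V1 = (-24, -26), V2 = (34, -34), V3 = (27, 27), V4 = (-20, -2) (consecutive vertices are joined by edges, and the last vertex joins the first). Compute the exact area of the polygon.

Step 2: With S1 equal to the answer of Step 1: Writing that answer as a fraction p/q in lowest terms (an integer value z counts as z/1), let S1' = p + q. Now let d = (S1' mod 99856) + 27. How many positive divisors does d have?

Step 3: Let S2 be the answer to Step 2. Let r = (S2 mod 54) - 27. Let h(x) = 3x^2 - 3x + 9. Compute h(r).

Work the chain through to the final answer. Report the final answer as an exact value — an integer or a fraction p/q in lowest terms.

729

Step 1: cross terms: (-24*-34 - 34*-26)=1700, (34*27 - 27*-34)=1836, (27*-2 - -20*27)=486, (-20*-26 - -24*-2)=472; twice the area = |4494| = 4494; area = 2247; answer 2247
Step 2: S1 = 2247; threaded value p + q = 2248; d = 2275; 2275 = 5^2 * 7 * 13; number of divisors = (2+1) * (1+1) * (1+1) = 12; answer 12
Step 3: S2 = 12; r = -15; 3*(-15)^2 - 3*(-15)^1 + 9 = (675) + (45) + (9) = 729; answer 729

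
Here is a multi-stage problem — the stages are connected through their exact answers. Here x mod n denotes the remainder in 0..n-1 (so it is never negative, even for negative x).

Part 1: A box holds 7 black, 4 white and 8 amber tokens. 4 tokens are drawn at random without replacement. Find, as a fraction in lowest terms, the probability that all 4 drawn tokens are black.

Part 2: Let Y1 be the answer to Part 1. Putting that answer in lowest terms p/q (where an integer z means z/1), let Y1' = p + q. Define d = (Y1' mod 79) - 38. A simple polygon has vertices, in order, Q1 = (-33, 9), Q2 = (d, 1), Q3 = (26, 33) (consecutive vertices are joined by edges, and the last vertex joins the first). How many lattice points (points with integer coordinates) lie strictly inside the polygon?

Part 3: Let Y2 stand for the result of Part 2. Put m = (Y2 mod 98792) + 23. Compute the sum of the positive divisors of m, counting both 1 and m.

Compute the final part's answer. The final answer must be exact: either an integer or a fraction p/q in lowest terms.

Part 1: total draws C(19,4) = 3876; favorable C(7,4) = 35; P = 35/3876; answer 35/3876
Part 2: Y1 = 35/3876; threaded value p + q = 3911; d = 2; cross terms: (-33*1 - 2*9)=-51, (2*33 - 26*1)=40, (26*9 - -33*33)=1323; twice the area = |1312| = 1312; area = 656; boundary points = 1 + 8 + 1 = 10; strictly interior points = area - boundary/2 + 1 = 652; answer 652
Part 3: Y2 = 652; m = 675; 675 = 3^3 * 5^2; sigma = (1 + 3 + 9 + 27) * (1 + 5 + 25) = 40 * 31 = 1240; answer 1240

1240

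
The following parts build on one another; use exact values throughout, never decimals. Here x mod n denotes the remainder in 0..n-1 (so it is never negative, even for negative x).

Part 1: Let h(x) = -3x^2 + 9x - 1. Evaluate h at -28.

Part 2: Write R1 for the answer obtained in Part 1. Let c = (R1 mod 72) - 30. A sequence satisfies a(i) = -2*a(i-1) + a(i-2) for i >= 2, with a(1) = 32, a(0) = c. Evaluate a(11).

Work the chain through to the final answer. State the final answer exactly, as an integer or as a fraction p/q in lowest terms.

114750

Part 1: -3*(-28)^2 + 9*(-28)^1 - 1 = (-2352) + (-252) + (-1) = -2605; answer -2605
Part 2: R1 = -2605; c = 29; a(2) = -2*(32) + 1*(29) = -35; iterating: a(2)=-35, a(3)=102, a(4)=-239, a(5)=580, a(6)=-1399, a(7)=3378, a(8)=-8155, a(9)=19688, a(10)=-47531, a(11)=114750; answer 114750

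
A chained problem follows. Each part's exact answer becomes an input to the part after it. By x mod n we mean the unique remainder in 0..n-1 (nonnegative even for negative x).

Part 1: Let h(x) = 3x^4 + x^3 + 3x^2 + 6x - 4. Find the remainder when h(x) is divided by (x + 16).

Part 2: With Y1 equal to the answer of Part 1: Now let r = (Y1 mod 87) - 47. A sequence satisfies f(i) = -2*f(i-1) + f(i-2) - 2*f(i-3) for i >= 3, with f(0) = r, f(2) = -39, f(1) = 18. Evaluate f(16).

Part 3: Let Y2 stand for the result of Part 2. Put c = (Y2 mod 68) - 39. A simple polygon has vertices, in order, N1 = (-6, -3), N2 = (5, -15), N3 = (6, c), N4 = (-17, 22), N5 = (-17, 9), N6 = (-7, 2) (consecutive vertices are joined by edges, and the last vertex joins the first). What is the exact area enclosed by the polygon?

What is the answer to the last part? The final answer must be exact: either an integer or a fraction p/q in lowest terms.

547

Part 1: remainder = value at the root: 3*(-16)^4 + 1*(-16)^3 + 3*(-16)^2 + 6*(-16)^1 - 4 = (196608) + (-4096) + (768) + (-96) + (-4) = 193180; answer 193180
Part 2: Y1 = 193180; r = -7; f(3) = -2*(-39) + 1*(18) - 2*(-7) = 110; iterating: f(3)=110, f(4)=-295, f(5)=778, f(6)=-2071, f(7)=5510, f(8)=-14647, f(9)=38946, f(10)=-103559, f(11)=275358, f(12)=-732167, f(13)=1946810, f(14)=-5176503, f(15)=13764150, f(16)=-36598423; answer -36598423
Part 3: Y2 = -36598423; c = 22; cross terms: (-6*-15 - 5*-3)=105, (5*22 - 6*-15)=200, (6*22 - -17*22)=506, (-17*9 - -17*22)=221, (-17*2 - -7*9)=29, (-7*-3 - -6*2)=33; twice the area = |1094| = 1094; area = 547; answer 547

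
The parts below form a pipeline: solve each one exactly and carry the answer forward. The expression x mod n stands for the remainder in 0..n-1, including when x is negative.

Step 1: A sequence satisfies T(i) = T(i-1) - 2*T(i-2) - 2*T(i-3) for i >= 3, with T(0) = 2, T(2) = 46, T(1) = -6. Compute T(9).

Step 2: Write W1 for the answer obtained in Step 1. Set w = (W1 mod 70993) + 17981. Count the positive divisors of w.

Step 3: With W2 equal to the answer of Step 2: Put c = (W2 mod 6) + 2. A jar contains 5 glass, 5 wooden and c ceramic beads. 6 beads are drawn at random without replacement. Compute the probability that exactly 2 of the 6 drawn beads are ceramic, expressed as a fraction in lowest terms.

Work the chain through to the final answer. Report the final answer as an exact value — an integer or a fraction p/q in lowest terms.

Step 1: T(3) = 1*(46) - 2*(-6) - 2*(2) = 54; iterating: T(3)=54, T(4)=-26, T(5)=-226, T(6)=-282, T(7)=222, T(8)=1238, T(9)=1358; answer 1358
Step 2: W1 = 1358; w = 19339; 19339 = 83 * 233; number of divisors = (1+1) * (1+1) = 4; answer 4
Step 3: W2 = 4; c = 6; total draws C(16,6) = 8008; favorable C(6,2)*C(10,4) = 3150; P = 225/572; answer 225/572

225/572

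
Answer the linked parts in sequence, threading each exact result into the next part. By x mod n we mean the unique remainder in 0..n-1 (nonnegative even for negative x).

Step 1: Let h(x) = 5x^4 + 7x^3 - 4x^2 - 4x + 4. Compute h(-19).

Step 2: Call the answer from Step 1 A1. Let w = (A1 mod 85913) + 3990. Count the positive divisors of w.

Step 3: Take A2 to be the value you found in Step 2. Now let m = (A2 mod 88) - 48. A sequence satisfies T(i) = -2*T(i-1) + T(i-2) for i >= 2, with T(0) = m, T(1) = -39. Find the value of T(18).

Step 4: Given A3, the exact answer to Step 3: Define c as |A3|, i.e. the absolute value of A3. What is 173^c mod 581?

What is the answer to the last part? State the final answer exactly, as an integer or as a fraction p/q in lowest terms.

Step 1: 5*(-19)^4 + 7*(-19)^3 - 4*(-19)^2 - 4*(-19)^1 + 4 = (651605) + (-48013) + (-1444) + (76) + (4) = 602228; answer 602228
Step 2: A1 = 602228; w = 4827; 4827 = 3 * 1609; number of divisors = (1+1) * (1+1) = 4; answer 4
Step 3: A2 = 4; m = -44; T(2) = -2*(-39) + 1*(-44) = 34; iterating: T(2)=34, T(3)=-107, T(4)=248, T(5)=-603, T(6)=1454, T(7)=-3511, T(8)=8476, T(9)=-20463, T(10)=49402, T(11)=-119267, T(12)=287936, T(13)=-695139, T(14)=1678214, T(15)=-4051567, T(16)=9781348, T(17)=-23614263, T(18)=57009874; answer 57009874
Step 4: A3 = 57009874; c = 57009874; squarings mod 581: 173^1=173, 173^2=298, 173^4=492, 173^8=368, 173^16=51, 173^32=277, 173^64=37, 173^128=207, 173^256=436, 173^512=109, 173^1024=261, 173^2048=144, 173^4096=401, 173^8192=445, 173^16384=485, 173^32768=501, 173^65536=9, 173^131072=81, 173^262144=170, 173^524288=431, 173^1048576=422, 173^2097152=298, 173^4194304=492, 173^8388608=368, 173^16777216=51, 173^33554432=277; 173^57009874 = 173^2 * 173^16 * 173^64 * 173^128 * 173^512 * 173^1024 * 173^8192 * 173^16384 * 173^32768 * 173^65536 * 173^262144 * 173^2097152 * 173^4194304 * 173^16777216 * 173^33554432 = 380 (mod 581); answer 380

380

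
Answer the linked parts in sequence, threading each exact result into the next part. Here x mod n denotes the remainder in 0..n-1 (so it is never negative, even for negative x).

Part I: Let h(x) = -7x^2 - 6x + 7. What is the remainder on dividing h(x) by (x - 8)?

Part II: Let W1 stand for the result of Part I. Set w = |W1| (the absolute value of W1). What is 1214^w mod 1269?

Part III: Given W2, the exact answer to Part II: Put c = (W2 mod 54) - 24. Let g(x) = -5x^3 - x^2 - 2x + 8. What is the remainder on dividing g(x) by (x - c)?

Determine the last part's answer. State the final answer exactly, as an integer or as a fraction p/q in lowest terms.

-122836

Part I: remainder = value at the root: -7*(8)^2 - 6*(8)^1 + 7 = (-448) + (-48) + (7) = -489; answer -489
Part II: W1 = -489; w = 489; squarings mod 1269: 1214^1=1214, 1214^2=487, 1214^4=1135, 1214^8=190, 1214^16=568, 1214^32=298, 1214^64=1243, 1214^128=676, 1214^256=136; 1214^489 = 1214^1 * 1214^8 * 1214^32 * 1214^64 * 1214^128 * 1214^256 = 539 (mod 1269); answer 539
Part III: W2 = 539; c = 29; remainder = value at the root: -5*(29)^3 - 1*(29)^2 - 2*(29)^1 + 8 = (-121945) + (-841) + (-58) + (8) = -122836; answer -122836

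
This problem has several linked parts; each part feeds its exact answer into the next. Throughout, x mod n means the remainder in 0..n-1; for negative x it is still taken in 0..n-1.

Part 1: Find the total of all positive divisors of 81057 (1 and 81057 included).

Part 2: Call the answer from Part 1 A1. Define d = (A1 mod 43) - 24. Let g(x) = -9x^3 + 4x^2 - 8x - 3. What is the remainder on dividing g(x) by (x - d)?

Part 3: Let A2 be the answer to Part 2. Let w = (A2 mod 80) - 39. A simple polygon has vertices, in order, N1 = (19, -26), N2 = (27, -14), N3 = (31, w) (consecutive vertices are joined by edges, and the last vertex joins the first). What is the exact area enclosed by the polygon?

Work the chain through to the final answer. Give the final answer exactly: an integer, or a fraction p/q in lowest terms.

Part 1: 81057 = 3 * 41 * 659; sigma = (1 + 3) * (1 + 41) * (1 + 659) = 4 * 42 * 660 = 110880; answer 110880
Part 2: A1 = 110880; d = 2; remainder = value at the root: -9*(2)^3 + 4*(2)^2 - 8*(2)^1 - 3 = (-72) + (16) + (-16) + (-3) = -75; answer -75
Part 3: A2 = -75; w = -34; cross terms: (19*-14 - 27*-26)=436, (27*-34 - 31*-14)=-484, (31*-26 - 19*-34)=-160; twice the area = |-208| = 208; area = 104; answer 104

104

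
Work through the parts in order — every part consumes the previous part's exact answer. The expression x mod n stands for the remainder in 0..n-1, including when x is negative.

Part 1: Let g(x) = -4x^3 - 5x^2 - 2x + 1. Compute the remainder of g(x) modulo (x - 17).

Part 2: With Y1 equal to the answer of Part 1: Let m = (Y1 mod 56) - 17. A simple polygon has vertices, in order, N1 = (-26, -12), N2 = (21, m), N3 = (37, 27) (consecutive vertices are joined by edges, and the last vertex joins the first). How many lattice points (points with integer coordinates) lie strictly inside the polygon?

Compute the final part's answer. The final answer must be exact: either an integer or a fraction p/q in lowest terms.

Part 1: remainder = value at the root: -4*(17)^3 - 5*(17)^2 - 2*(17)^1 + 1 = (-19652) + (-1445) + (-34) + (1) = -21130; answer -21130
Part 2: Y1 = -21130; m = 21; cross terms: (-26*21 - 21*-12)=-294, (21*27 - 37*21)=-210, (37*-12 - -26*27)=258; twice the area = |-246| = 246; area = 123; boundary points = 1 + 2 + 3 = 6; strictly interior points = area - boundary/2 + 1 = 121; answer 121

121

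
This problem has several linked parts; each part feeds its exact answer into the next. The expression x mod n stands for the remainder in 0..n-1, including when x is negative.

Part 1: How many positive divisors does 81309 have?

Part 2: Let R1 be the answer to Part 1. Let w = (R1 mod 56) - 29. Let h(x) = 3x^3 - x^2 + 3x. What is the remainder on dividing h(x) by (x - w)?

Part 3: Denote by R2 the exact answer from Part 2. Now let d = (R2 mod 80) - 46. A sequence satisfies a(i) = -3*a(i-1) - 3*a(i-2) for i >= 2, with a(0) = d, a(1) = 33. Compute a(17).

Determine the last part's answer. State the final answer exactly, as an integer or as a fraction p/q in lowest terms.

Part 1: 81309 = 3 * 27103; number of divisors = (1+1) * (1+1) = 4; answer 4
Part 2: R1 = 4; w = -25; remainder = value at the root: 3*(-25)^3 - 1*(-25)^2 + 3*(-25)^1 = (-46875) + (-625) + (-75) = -47575; answer -47575
Part 3: R2 = -47575; d = -21; a(2) = -3*(33) - 3*(-21) = -36; iterating: a(2)=-36, a(3)=9, a(4)=81, a(5)=-270, a(6)=567, a(7)=-891, a(8)=972, a(9)=-243, a(10)=-2187, a(11)=7290, a(12)=-15309, a(13)=24057, a(14)=-26244, a(15)=6561, a(16)=59049, a(17)=-196830; answer -196830

-196830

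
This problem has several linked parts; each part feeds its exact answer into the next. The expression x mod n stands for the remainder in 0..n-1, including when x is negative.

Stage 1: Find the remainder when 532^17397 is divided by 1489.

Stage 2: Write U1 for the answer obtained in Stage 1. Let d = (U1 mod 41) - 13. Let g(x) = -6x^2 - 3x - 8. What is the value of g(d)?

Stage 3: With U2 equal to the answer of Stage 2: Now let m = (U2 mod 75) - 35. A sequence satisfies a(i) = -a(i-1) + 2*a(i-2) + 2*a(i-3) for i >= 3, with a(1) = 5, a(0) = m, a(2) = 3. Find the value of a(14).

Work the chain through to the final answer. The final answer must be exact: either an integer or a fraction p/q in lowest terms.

Stage 1: squarings mod 1489: 532^1=532, 532^2=114, 532^4=1084, 532^8=235, 532^16=132, 532^32=1045, 532^64=588, 532^128=296, 532^256=1254, 532^512=132, 532^1024=1045, 532^2048=588, 532^4096=296, 532^8192=1254, 532^16384=132; 532^17397 = 532^1 * 532^4 * 532^16 * 532^32 * 532^64 * 532^128 * 532^256 * 532^512 * 532^16384 = 457 (mod 1489); answer 457
Stage 2: U1 = 457; d = -7; -6*(-7)^2 - 3*(-7)^1 - 8 = (-294) + (21) + (-8) = -281; answer -281
Stage 3: U2 = -281; m = -16; a(3) = -1*(3) + 2*(5) + 2*(-16) = -25; iterating: a(3)=-25, a(4)=41, a(5)=-85, a(6)=117, a(7)=-205, a(8)=269, a(9)=-445, a(10)=573, a(11)=-925, a(12)=1181, a(13)=-1885, a(14)=2397; answer 2397

2397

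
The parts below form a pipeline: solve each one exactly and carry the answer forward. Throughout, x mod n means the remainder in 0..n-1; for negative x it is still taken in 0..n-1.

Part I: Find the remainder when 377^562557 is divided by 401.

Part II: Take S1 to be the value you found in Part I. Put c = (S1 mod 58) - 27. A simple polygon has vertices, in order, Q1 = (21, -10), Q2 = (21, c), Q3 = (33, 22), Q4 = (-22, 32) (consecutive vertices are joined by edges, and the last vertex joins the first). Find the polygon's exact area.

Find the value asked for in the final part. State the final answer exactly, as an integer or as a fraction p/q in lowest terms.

886

Part I: squarings mod 401: 377^1=377, 377^2=175, 377^4=149, 377^8=146, 377^16=63, 377^32=360, 377^64=77, 377^128=315, 377^256=178, 377^512=5, 377^1024=25, 377^2048=224, 377^4096=51, 377^8192=195, 377^16384=331, 377^32768=88, 377^65536=125, 377^131072=387, 377^262144=196, 377^524288=321; 377^562557 = 377^1 * 377^4 * 377^8 * 377^16 * 377^32 * 377^64 * 377^256 * 377^1024 * 377^4096 * 377^32768 * 377^524288 = 374 (mod 401); answer 374
Part II: S1 = 374; c = -1; cross terms: (21*-1 - 21*-10)=189, (21*22 - 33*-1)=495, (33*32 - -22*22)=1540, (-22*-10 - 21*32)=-452; twice the area = |1772| = 1772; area = 886; answer 886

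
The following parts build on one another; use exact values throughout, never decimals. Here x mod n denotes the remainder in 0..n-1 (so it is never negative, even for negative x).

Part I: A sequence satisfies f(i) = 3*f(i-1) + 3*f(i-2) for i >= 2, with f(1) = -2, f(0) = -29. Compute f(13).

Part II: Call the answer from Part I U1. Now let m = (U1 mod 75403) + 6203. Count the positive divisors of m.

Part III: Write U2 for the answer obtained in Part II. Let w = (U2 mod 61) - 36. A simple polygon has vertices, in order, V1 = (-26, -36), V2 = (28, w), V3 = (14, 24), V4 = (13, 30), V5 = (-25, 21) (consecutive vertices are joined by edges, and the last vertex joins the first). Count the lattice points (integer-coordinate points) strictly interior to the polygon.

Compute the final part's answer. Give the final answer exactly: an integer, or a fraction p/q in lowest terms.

Part I: f(2) = 3*(-2) + 3*(-29) = -93; iterating: f(2)=-93, f(3)=-285, f(4)=-1134, f(5)=-4257, f(6)=-16173, f(7)=-61290, f(8)=-232389, f(9)=-881037, f(10)=-3340278, f(11)=-12663945, f(12)=-48012669, f(13)=-182029842; answer -182029842
Part II: U1 = -182029842; m = 74606; 74606 = 2 * 7 * 73^2; number of divisors = (1+1) * (1+1) * (2+1) = 12; answer 12
Part III: U2 = 12; w = -24; cross terms: (-26*-24 - 28*-36)=1632, (28*24 - 14*-24)=1008, (14*30 - 13*24)=108, (13*21 - -25*30)=1023, (-25*-36 - -26*21)=1446; twice the area = |5217| = 5217; area = 5217/2; boundary points = 6 + 2 + 1 + 1 + 1 = 11; strictly interior points = area - boundary/2 + 1 = 2604; answer 2604

2604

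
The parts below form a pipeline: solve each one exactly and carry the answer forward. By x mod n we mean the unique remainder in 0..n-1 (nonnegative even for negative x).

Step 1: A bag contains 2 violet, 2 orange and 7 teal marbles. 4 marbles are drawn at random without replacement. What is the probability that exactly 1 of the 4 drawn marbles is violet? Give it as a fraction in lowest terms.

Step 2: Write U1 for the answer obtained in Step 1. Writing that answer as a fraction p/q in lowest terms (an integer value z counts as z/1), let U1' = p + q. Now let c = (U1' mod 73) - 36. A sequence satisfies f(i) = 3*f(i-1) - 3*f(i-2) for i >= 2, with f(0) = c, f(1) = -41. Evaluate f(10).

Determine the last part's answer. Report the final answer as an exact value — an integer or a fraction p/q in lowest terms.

Step 1: total draws C(11,4) = 330; favorable C(2,1)*C(9,3) = 168; P = 28/55; answer 28/55
Step 2: U1 = 28/55; threaded value p + q = 83; c = -26; f(2) = 3*(-41) - 3*(-26) = -45; iterating: f(2)=-45, f(3)=-12, f(4)=99, f(5)=333, f(6)=702, f(7)=1107, f(8)=1215, f(9)=324, f(10)=-2673; answer -2673

-2673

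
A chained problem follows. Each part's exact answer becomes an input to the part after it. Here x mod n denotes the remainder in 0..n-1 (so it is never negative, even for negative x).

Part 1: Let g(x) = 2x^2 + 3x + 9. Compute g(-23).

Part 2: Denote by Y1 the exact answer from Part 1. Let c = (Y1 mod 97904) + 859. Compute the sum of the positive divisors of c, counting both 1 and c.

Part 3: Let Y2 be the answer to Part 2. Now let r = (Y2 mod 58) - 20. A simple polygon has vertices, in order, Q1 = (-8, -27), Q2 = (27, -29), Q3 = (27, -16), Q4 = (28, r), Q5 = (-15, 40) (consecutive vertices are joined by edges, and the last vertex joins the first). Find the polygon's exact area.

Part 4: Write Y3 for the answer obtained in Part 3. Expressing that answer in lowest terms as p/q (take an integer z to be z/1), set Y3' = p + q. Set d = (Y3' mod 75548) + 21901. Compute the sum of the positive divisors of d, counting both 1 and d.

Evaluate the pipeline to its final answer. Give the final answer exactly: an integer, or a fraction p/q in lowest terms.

Part 1: 2*(-23)^2 + 3*(-23)^1 + 9 = (1058) + (-69) + (9) = 998; answer 998
Part 2: Y1 = 998; c = 1857; 1857 = 3 * 619; sigma = (1 + 3) * (1 + 619) = 4 * 620 = 2480; answer 2480
Part 3: Y2 = 2480; r = 24; cross terms: (-8*-29 - 27*-27)=961, (27*-16 - 27*-29)=351, (27*24 - 28*-16)=1096, (28*40 - -15*24)=1480, (-15*-27 - -8*40)=725; twice the area = |4613| = 4613; area = 4613/2; answer 4613/2
Part 4: Y3 = 4613/2; threaded value p + q = 4615; d = 26516; 26516 = 2^2 * 7 * 947; sigma = (1 + 2 + 4) * (1 + 7) * (1 + 947) = 7 * 8 * 948 = 53088; answer 53088

53088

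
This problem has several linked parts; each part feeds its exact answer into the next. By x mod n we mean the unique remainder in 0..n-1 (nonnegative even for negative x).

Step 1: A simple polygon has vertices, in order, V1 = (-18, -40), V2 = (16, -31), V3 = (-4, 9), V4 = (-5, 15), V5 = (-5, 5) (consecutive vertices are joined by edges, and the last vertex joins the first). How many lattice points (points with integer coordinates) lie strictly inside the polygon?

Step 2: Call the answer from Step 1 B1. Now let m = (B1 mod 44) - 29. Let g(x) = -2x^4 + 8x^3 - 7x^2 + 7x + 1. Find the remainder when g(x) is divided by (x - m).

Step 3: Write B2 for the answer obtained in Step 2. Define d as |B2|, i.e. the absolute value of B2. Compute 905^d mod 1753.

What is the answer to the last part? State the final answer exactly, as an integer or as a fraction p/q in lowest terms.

1270

Step 1: cross terms: (-18*-31 - 16*-40)=1198, (16*9 - -4*-31)=20, (-4*15 - -5*9)=-15, (-5*5 - -5*15)=50, (-5*-40 - -18*5)=290; twice the area = |1543| = 1543; area = 1543/2; boundary points = 1 + 20 + 1 + 10 + 1 = 33; strictly interior points = area - boundary/2 + 1 = 756; answer 756
Step 2: B1 = 756; m = -21; remainder = value at the root: -2*(-21)^4 + 8*(-21)^3 - 7*(-21)^2 + 7*(-21)^1 + 1 = (-388962) + (-74088) + (-3087) + (-147) + (1) = -466283; answer -466283
Step 3: B2 = -466283; d = 466283; squarings mod 1753: 905^1=905, 905^2=374, 905^4=1389, 905^8=1021, 905^16=1159, 905^32=483, 905^64=140, 905^128=317, 905^256=568, 905^512=72, 905^1024=1678, 905^2048=366, 905^4096=728, 905^8192=578, 905^16384=1014, 905^32768=938, 905^65536=1591, 905^131072=1702, 905^262144=848; 905^466283 = 905^1 * 905^2 * 905^8 * 905^32 * 905^64 * 905^256 * 905^1024 * 905^2048 * 905^4096 * 905^65536 * 905^131072 * 905^262144 = 1270 (mod 1753); answer 1270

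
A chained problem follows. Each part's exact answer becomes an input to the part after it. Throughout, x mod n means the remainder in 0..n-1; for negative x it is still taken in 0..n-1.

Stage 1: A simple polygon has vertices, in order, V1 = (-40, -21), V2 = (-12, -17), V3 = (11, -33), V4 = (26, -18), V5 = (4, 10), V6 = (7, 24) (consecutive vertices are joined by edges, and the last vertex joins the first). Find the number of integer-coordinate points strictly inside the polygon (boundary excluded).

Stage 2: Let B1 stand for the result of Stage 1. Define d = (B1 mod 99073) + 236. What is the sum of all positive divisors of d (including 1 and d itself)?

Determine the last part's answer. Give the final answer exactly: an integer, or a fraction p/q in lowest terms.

2472

Stage 1: cross terms: (-40*-17 - -12*-21)=428, (-12*-33 - 11*-17)=583, (11*-18 - 26*-33)=660, (26*10 - 4*-18)=332, (4*24 - 7*10)=26, (7*-21 - -40*24)=813; twice the area = |2842| = 2842; area = 1421; boundary points = 4 + 1 + 15 + 2 + 1 + 1 = 24; strictly interior points = area - boundary/2 + 1 = 1410; answer 1410
Stage 2: B1 = 1410; d = 1646; 1646 = 2 * 823; sigma = (1 + 2) * (1 + 823) = 3 * 824 = 2472; answer 2472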